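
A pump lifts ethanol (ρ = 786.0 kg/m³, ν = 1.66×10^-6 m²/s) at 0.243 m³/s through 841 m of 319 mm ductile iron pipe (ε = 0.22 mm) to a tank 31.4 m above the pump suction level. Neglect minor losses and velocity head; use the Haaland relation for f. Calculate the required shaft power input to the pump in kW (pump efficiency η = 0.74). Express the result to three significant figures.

P_shaft ≈ 138 kW

V = 4Q/(πD²) = 3.040 m/s; Re = 5.84×10^5; ε/D = 6.90×10^-4; f = 0.01859
h_f = f(L/D)V²/2g = 23.10 m
Total head H = z + h_f = 31.4 + 23.10 = 54.50 m
P_hyd = ρgQH = 786.0·9.81·0.243·54.50 = 102.1 kW
P_shaft = P_hyd/η = 102.1/0.74 = 138.0 kW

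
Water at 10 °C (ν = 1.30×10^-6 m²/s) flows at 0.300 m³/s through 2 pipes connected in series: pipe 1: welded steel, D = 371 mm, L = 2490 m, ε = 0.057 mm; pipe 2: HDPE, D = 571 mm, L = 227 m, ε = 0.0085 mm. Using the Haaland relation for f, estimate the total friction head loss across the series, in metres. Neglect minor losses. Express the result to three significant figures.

H ≈ 38.0 m

Pipe 1: V = 2.775 m/s, Re = 7.92×10^5, ε/D = 1.54×10^-4, f = 0.01428, h_1 = f(L/D)V²/2g = 37.61 m
Pipe 2: V = 1.172 m/s, Re = 5.15×10^5, ε/D = 1.49×10^-5, f = 0.01317, h_2 = f(L/D)V²/2g = 0.3663 m
Series → Q common, losses add: H = Σh = 37.97 m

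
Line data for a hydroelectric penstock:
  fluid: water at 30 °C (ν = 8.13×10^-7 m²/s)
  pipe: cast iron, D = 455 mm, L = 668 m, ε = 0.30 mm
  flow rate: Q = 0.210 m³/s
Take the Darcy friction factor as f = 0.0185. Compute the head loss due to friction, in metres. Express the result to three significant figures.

h_f ≈ 2.31 m

V = 4Q/(πD²) = 4·0.210/(π·0.455²) = 1.292 m/s
h_f = f(L/D)V²/(2g) = 0.01850·(668/0.455)·1.292²/(2·9.81) = 2.309 m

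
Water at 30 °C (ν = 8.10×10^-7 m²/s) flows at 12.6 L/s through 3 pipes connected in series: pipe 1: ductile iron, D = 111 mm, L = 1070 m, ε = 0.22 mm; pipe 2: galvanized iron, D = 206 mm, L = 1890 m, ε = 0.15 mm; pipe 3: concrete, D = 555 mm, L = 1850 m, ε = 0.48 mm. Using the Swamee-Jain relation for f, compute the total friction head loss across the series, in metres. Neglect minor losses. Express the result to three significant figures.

H ≈ 21.9 m

Pipe 1: V = 1.302 m/s, Re = 1.78×10^5, ε/D = 0.00198, f = 0.02454, h_1 = f(L/D)V²/2g = 20.45 m
Pipe 2: V = 0.3780 m/s, Re = 9.61×10^4, ε/D = 7.28×10^-4, f = 0.02144, h_2 = f(L/D)V²/2g = 1.433 m
Pipe 3: V = 0.05208 m/s, Re = 3.57×10^4, ε/D = 8.65×10^-4, f = 0.02504, h_3 = f(L/D)V²/2g = 0.01154 m
Series → Q common, losses add: H = Σh = 21.89 m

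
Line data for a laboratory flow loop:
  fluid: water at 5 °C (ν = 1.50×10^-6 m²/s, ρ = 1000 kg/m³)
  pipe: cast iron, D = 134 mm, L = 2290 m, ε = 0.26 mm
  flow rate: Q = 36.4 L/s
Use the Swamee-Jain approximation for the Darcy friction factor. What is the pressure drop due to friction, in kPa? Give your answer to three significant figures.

Δp ≈ 1380 kPa

V = 4Q/(πD²) = 4·0.0364/(π·0.134²) = 2.581 m/s
Re = VD/ν = 2.581·0.134/1.50×10^-6 = 2.31×10^5 → turbulent
ε/D = 0.26/134 = 0.00194
Swamee-Jain: f = 0.02419
h_f = f(L/D)V²/(2g) = 0.02419·(2290/0.134)·2.581²/(2·9.81) = 140.4 m
Δp = ρg·h_f = 1000·9.81·140.4 = 1377 kPa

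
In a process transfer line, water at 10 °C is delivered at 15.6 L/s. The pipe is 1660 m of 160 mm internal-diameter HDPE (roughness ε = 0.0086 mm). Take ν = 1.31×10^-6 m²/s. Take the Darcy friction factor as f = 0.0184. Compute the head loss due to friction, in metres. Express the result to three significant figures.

V = 4Q/(πD²) = 4·0.0156/(π·0.160²) = 0.7759 m/s
h_f = f(L/D)V²/(2g) = 0.01840·(1660/0.160)·0.7759²/(2·9.81) = 5.857 m

h_f ≈ 5.86 m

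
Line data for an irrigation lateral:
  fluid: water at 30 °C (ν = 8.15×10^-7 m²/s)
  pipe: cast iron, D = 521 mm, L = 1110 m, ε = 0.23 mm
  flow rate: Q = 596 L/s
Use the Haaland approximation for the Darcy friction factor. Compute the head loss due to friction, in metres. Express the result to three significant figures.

V = 4Q/(πD²) = 4·0.596/(π·0.521²) = 2.796 m/s
Re = VD/ν = 2.796·0.521/8.15×10^-7 = 1.79×10^6 → turbulent
ε/D = 0.23/521 = 4.41×10^-4
Haaland: f = 0.01655
h_f = f(L/D)V²/(2g) = 0.01655·(1110/0.521)·2.796²/(2·9.81) = 14.05 m

h_f ≈ 14.0 m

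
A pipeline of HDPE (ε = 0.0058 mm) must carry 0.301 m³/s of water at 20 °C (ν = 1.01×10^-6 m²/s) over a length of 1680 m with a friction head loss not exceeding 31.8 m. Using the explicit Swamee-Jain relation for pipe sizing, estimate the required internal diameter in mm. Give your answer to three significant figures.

Swamee-Jain (Type III): D = 0.66·[ε^1.25·(LQ²/(gh_f))^4.75 + ν·Q^9.4·(L/(gh_f))^5.2]^0.04
LQ²/(gh_f) = 0.4879; L/(gh_f) = 5.385
Term 1 = ε^1.25·(…)^4.75 = 9.42×10^-9; Term 2 = ν·Q^9.4·(…)^5.2 = 8.04×10^-8
D = 0.66·(9.42×10^-9 + 8.04×10^-8)^0.04 = 0.3449 m = 345 mm
Check: V = 3.22 m/s, Re = 1.10×10^6, f = 0.01185, h_f = 30.5 m ≈ 31.8 m ✓

D ≈ 345 mm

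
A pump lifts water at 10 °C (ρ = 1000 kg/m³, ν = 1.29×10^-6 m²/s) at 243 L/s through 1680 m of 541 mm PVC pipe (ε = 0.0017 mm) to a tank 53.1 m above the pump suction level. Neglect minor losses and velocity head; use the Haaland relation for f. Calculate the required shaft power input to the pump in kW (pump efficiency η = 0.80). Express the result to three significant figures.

V = 4Q/(πD²) = 1.057 m/s; Re = 4.43×10^5; ε/D = 3.14×10^-6; f = 0.01338
h_f = f(L/D)V²/2g = 2.367 m
Total head H = z + h_f = 53.1 + 2.367 = 55.47 m
P_hyd = ρgQH = 1000·9.81·0.243·55.47 = 132.2 kW
P_shaft = P_hyd/η = 132.2/0.80 = 165.3 kW

P_shaft ≈ 165 kW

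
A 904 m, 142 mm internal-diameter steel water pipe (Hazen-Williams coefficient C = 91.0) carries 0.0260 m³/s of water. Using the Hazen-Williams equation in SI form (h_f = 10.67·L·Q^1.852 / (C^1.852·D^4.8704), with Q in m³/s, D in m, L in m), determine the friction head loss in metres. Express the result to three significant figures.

h_f = 10.67·904·0.0260^1.852 / (91.0^1.852·0.142^4.8704) = 35.43 m

h_f ≈ 35.4 m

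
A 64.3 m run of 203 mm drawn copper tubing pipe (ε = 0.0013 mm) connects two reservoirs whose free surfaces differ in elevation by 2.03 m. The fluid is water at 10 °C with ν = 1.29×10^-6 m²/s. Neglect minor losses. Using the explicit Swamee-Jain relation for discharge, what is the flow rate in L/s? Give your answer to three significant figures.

Swamee-Jain (Type II): Q = -0.965·√(gD⁵h_f/L)·ln[ε/(3.7D) + √(3.17ν²L/(gD³h_f))]
√(gD⁵h_f/L) = √(9.81·0.203⁵·2.03/64.3) = 0.01033
ε/(3.7D) = 1.73×10^-6; √(3.17ν²L/(gD³h_f)) = 4.51×10^-5
Q = -0.965·0.01033·ln(4.685×10^-5) = 0.09940 m³/s
Check: V = 3.07 m/s, Re = 4.83×10^5, f = 0.01327, h_f = 2.02 m ≈ 2.03 m ✓

Q ≈ 99.4 L/s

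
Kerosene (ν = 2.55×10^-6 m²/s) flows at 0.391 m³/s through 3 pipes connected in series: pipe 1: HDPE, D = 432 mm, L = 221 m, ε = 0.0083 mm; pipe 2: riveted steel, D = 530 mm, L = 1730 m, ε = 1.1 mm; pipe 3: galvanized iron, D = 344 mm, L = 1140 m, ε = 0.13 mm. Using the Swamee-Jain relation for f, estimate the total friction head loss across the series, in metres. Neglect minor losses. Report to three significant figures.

H ≈ 65.5 m

Pipe 1: V = 2.668 m/s, Re = 4.52×10^5, ε/D = 1.92×10^-5, f = 0.01362, h_1 = f(L/D)V²/2g = 2.526 m
Pipe 2: V = 1.772 m/s, Re = 3.68×10^5, ε/D = 0.00208, f = 0.02427, h_2 = f(L/D)V²/2g = 12.68 m
Pipe 3: V = 4.207 m/s, Re = 5.68×10^5, ε/D = 3.78×10^-4, f = 0.01684, h_3 = f(L/D)V²/2g = 50.33 m
Series → Q common, losses add: H = Σh = 65.54 m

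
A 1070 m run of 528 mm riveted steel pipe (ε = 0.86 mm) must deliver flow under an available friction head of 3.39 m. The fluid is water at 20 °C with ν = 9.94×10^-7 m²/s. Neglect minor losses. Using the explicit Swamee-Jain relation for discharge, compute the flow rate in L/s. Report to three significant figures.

Q ≈ 264 L/s

Swamee-Jain (Type II): Q = -0.965·√(gD⁵h_f/L)·ln[ε/(3.7D) + √(3.17ν²L/(gD³h_f))]
√(gD⁵h_f/L) = √(9.81·0.528⁵·3.39/1070) = 0.03571
ε/(3.7D) = 4.40×10^-4; √(3.17ν²L/(gD³h_f)) = 2.62×10^-5
Q = -0.965·0.03571·ln(4.664×10^-4) = 0.2643 m³/s
Check: V = 1.21 m/s, Re = 6.41×10^5, f = 0.02263, h_f = 3.41 m ≈ 3.39 m ✓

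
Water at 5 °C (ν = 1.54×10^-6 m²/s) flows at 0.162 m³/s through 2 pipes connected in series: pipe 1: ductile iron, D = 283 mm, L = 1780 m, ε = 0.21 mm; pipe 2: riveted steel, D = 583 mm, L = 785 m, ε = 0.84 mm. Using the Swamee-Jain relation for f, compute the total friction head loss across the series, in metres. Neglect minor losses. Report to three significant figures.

H ≈ 41.4 m

Pipe 1: V = 2.575 m/s, Re = 4.73×10^5, ε/D = 7.42×10^-4, f = 0.01918, h_1 = f(L/D)V²/2g = 40.79 m
Pipe 2: V = 0.6069 m/s, Re = 2.30×10^5, ε/D = 0.00144, f = 0.02264, h_2 = f(L/D)V²/2g = 0.5722 m
Series → Q common, losses add: H = Σh = 41.36 m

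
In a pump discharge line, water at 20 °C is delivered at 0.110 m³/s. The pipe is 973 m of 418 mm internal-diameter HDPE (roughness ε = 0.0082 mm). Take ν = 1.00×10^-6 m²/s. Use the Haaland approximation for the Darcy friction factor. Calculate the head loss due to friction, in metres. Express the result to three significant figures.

h_f ≈ 1.08 m

V = 4Q/(πD²) = 4·0.110/(π·0.418²) = 0.8016 m/s
Re = VD/ν = 0.8016·0.418/1.00×10^-6 = 3.35×10^5 → turbulent
ε/D = 0.0082/418 = 1.96×10^-5
Haaland: f = 0.01423
h_f = f(L/D)V²/(2g) = 0.01423·(973/0.418)·0.8016²/(2·9.81) = 1.084 m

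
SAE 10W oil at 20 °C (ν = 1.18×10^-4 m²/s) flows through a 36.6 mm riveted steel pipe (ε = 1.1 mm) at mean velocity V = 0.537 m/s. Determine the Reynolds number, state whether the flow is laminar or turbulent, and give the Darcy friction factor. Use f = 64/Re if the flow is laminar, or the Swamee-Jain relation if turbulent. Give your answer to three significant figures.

Re = VD/ν = 0.5370·0.0366/1.18×10^-4 = 167
Re < 2300 → laminar → f = 64/Re = 0.3842

Re ≈ 167; laminar; f = 64/Re ≈ 0.384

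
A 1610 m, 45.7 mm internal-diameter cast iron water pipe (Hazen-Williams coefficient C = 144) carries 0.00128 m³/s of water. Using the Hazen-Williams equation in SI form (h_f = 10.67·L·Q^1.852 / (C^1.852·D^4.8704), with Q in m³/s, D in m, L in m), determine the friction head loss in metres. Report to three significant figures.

h_f ≈ 25.5 m

h_f = 10.67·1610·0.00128^1.852 / (144^1.852·0.0457^4.8704) = 25.53 m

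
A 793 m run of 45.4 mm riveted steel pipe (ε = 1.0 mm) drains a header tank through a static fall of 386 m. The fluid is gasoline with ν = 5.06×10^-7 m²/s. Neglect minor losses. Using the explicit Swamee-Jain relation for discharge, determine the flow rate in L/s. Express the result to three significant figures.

Q ≈ 4.74 L/s

Swamee-Jain (Type II): Q = -0.965·√(gD⁵h_f/L)·ln[ε/(3.7D) + √(3.17ν²L/(gD³h_f))]
√(gD⁵h_f/L) = √(9.81·0.0454⁵·386/793) = 9.597×10^-4
ε/(3.7D) = 0.00595; √(3.17ν²L/(gD³h_f)) = 4.26×10^-5
Q = -0.965·9.597×10^-4·ln(0.005996) = 0.004739 m³/s
Check: V = 2.93 m/s, Re = 2.63×10^5, f = 0.05074, h_f = 387 m ≈ 386 m ✓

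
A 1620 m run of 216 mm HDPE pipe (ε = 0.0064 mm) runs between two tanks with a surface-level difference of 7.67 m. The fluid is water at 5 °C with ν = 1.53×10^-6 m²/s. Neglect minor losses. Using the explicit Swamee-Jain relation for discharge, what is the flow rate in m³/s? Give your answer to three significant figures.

Swamee-Jain (Type II): Q = -0.965·√(gD⁵h_f/L)·ln[ε/(3.7D) + √(3.17ν²L/(gD³h_f))]
√(gD⁵h_f/L) = √(9.81·0.216⁵·7.67/1620) = 0.004673
ε/(3.7D) = 8.01×10^-6; √(3.17ν²L/(gD³h_f)) = 1.26×10^-4
Q = -0.965·0.004673·ln(1.339×10^-4) = 0.04022 m³/s
Check: V = 1.10 m/s, Re = 1.55×10^5, f = 0.01657, h_f = 7.63 m ≈ 7.67 m ✓

Q ≈ 0.0402 m³/s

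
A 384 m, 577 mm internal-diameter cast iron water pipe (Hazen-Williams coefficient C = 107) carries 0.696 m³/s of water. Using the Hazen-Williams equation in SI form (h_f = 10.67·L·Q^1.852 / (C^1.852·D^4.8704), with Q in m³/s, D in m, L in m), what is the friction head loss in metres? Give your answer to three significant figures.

h_f = 10.67·384·0.696^1.852 / (107^1.852·0.577^4.8704) = 5.318 m

h_f ≈ 5.32 m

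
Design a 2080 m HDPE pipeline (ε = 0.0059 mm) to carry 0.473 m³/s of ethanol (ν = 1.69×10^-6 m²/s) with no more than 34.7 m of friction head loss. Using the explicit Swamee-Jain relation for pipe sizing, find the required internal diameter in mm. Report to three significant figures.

Swamee-Jain (Type III): D = 0.66·[ε^1.25·(LQ²/(gh_f))^4.75 + ν·Q^9.4·(L/(gh_f))^5.2]^0.04
LQ²/(gh_f) = 1.367; L/(gh_f) = 6.110
Term 1 = ε^1.25·(…)^4.75 = 1.28×10^-6; Term 2 = ν·Q^9.4·(…)^5.2 = 1.82×10^-5
D = 0.66·(1.28×10^-6 + 1.82×10^-5)^0.04 = 0.4277 m = 428 mm
Check: V = 3.29 m/s, Re = 8.33×10^5, f = 0.01227, h_f = 33.0 m ≈ 34.7 m ✓

D ≈ 428 mm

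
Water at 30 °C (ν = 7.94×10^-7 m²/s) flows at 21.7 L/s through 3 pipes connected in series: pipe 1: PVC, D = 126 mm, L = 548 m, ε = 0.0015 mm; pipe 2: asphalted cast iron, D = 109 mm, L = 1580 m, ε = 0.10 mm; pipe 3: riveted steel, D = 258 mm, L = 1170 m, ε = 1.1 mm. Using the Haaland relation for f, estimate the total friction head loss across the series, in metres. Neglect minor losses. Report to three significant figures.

Pipe 1: V = 1.740 m/s, Re = 2.76×10^5, ε/D = 1.19×10^-5, f = 0.01466, h_1 = f(L/D)V²/2g = 9.841 m
Pipe 2: V = 2.326 m/s, Re = 3.19×10^5, ε/D = 9.17×10^-4, f = 0.02012, h_2 = f(L/D)V²/2g = 80.38 m
Pipe 3: V = 0.4151 m/s, Re = 1.35×10^5, ε/D = 0.00426, f = 0.02971, h_3 = f(L/D)V²/2g = 1.183 m
Series → Q common, losses add: H = Σh = 91.40 m

H ≈ 91.4 m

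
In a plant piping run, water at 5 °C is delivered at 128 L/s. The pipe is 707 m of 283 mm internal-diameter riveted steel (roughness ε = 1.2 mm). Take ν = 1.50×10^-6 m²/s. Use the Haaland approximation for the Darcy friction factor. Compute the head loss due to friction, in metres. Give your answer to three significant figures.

V = 4Q/(πD²) = 4·0.128/(π·0.283²) = 2.035 m/s
Re = VD/ν = 2.035·0.283/1.50×10^-6 = 3.84×10^5 → turbulent
ε/D = 1.2/283 = 0.00424
Haaland: f = 0.02922
h_f = f(L/D)V²/(2g) = 0.02922·(707/0.283)·2.035²/(2·9.81) = 15.41 m

h_f ≈ 15.4 m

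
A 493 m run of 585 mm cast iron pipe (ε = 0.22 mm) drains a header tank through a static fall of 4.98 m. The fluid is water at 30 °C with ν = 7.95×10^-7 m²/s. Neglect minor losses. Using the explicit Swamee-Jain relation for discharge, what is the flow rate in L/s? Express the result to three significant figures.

Q ≈ 724 L/s

Swamee-Jain (Type II): Q = -0.965·√(gD⁵h_f/L)·ln[ε/(3.7D) + √(3.17ν²L/(gD³h_f))]
√(gD⁵h_f/L) = √(9.81·0.585⁵·4.98/493) = 0.08240
ε/(3.7D) = 1.02×10^-4; √(3.17ν²L/(gD³h_f)) = 1.00×10^-5
Q = -0.965·0.08240·ln(1.117×10^-4) = 0.7236 m³/s
Check: V = 2.69 m/s, Re = 1.98×10^6, f = 0.01608, h_f = 5.00 m ≈ 4.98 m ✓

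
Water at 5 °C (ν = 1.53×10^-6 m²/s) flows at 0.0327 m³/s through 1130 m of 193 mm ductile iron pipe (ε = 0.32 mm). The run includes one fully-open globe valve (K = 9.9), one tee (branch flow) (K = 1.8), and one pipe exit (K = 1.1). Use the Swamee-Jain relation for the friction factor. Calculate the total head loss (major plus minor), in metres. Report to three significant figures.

H_L ≈ 9.72 m

V = 4Q/(πD²) = 1.118 m/s; V²/2g = 0.06368 m
Re = 1.41×10^5, ε/D = 0.00166 → f = 0.02388 (Swamee-Jain)
Major: h_f = f(L/D)·V²/2g = 0.02388·5855·0.06368 = 8.903 m
Minor: ΣK = 12.8; h_m = ΣK·V²/2g = 0.8151 m
Total H_L = 8.903 + 0.8151 = 9.718 m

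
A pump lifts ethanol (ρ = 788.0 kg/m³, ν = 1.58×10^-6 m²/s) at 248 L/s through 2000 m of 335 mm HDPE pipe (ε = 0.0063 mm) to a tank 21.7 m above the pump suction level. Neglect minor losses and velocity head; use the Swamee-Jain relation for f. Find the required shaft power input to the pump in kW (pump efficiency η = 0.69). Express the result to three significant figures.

P_shaft ≈ 147 kW

V = 4Q/(πD²) = 2.814 m/s; Re = 5.97×10^5; ε/D = 1.88×10^-5; f = 0.01302
h_f = f(L/D)V²/2g = 31.36 m
Total head H = z + h_f = 21.7 + 31.36 = 53.06 m
P_hyd = ρgQH = 788.0·9.81·0.248·53.06 = 101.7 kW
P_shaft = P_hyd/η = 101.7/0.69 = 147.4 kW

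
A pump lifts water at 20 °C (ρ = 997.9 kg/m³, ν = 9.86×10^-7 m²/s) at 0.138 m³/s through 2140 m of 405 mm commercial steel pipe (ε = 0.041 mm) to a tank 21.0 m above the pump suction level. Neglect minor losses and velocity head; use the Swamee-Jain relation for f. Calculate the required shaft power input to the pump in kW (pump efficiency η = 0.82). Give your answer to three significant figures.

P_shaft ≈ 42.1 kW

V = 4Q/(πD²) = 1.071 m/s; Re = 4.40×10^5; ε/D = 1.01×10^-4; f = 0.01470
h_f = f(L/D)V²/2g = 4.543 m
Total head H = z + h_f = 21.0 + 4.543 = 25.54 m
P_hyd = ρgQH = 997.9·9.81·0.138·25.54 = 34.51 kW
P_shaft = P_hyd/η = 34.51/0.82 = 42.08 kW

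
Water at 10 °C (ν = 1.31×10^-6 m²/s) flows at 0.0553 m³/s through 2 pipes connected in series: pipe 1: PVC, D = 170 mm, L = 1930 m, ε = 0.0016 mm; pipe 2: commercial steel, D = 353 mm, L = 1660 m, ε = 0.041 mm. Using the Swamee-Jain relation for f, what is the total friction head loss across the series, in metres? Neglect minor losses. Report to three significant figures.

H ≈ 50.6 m

Pipe 1: V = 2.436 m/s, Re = 3.16×10^5, ε/D = 9.41×10^-6, f = 0.01435, h_1 = f(L/D)V²/2g = 49.28 m
Pipe 2: V = 0.5650 m/s, Re = 1.52×10^5, ε/D = 1.16×10^-4, f = 0.01724, h_2 = f(L/D)V²/2g = 1.320 m
Series → Q common, losses add: H = Σh = 50.60 m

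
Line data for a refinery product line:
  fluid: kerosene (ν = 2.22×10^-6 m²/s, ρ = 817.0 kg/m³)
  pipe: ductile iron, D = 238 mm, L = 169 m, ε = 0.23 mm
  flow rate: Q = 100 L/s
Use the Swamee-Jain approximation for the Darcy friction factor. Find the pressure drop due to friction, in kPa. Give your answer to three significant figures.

V = 4Q/(πD²) = 4·0.100/(π·0.238²) = 2.248 m/s
Re = VD/ν = 2.248·0.238/2.22×10^-6 = 2.41×10^5 → turbulent
ε/D = 0.23/238 = 9.66×10^-4
Swamee-Jain: f = 0.02083
h_f = f(L/D)V²/(2g) = 0.02083·(169/0.238)·2.248²/(2·9.81) = 3.810 m
Δp = ρg·h_f = 817.0·9.81·3.810 = 30.53 kPa

Δp ≈ 30.5 kPa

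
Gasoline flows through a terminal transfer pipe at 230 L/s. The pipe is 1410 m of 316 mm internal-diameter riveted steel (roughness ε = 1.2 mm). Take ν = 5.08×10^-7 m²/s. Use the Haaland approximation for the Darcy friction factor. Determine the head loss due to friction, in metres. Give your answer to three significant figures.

h_f ≈ 55.0 m

V = 4Q/(πD²) = 4·0.230/(π·0.316²) = 2.933 m/s
Re = VD/ν = 2.933·0.316/5.08×10^-7 = 1.82×10^6 → turbulent
ε/D = 1.2/316 = 0.00380
Haaland: f = 0.02810
h_f = f(L/D)V²/(2g) = 0.02810·(1410/0.316)·2.933²/(2·9.81) = 54.97 m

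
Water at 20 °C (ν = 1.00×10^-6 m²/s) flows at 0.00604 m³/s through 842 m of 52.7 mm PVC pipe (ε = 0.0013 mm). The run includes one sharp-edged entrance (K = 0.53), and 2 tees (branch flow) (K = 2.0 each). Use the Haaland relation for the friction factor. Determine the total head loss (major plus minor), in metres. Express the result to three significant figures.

H_L ≈ 106 m

V = 4Q/(πD²) = 2.769 m/s; V²/2g = 0.3908 m
Re = 1.46×10^5, ε/D = 2.47×10^-5 → f = 0.01662 (Haaland)
Major: h_f = f(L/D)·V²/2g = 0.01662·15977·0.3908 = 103.8 m
Minor: ΣK = 4.53; h_m = ΣK·V²/2g = 1.770 m
Total H_L = 103.8 + 1.770 = 105.6 m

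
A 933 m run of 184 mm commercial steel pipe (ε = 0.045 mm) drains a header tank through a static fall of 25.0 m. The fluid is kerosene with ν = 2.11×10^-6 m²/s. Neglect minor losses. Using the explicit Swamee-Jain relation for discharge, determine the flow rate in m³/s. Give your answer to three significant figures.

Q ≈ 0.0628 m³/s

Swamee-Jain (Type II): Q = -0.965·√(gD⁵h_f/L)·ln[ε/(3.7D) + √(3.17ν²L/(gD³h_f))]
√(gD⁵h_f/L) = √(9.81·0.184⁵·25.0/933) = 0.007446
ε/(3.7D) = 6.61×10^-5; √(3.17ν²L/(gD³h_f)) = 9.28×10^-5
Q = -0.965·0.007446·ln(1.589×10^-4) = 0.06285 m³/s
Check: V = 2.36 m/s, Re = 2.06×10^5, f = 0.01737, h_f = 25.1 m ≈ 25.0 m ✓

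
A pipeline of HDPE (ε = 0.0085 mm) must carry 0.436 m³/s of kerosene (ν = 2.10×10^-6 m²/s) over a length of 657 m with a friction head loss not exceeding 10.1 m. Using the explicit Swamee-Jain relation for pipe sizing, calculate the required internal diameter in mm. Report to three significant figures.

Swamee-Jain (Type III): D = 0.66·[ε^1.25·(LQ²/(gh_f))^4.75 + ν·Q^9.4·(L/(gh_f))^5.2]^0.04
LQ²/(gh_f) = 1.261; L/(gh_f) = 6.631
Term 1 = ε^1.25·(…)^4.75 = 1.38×10^-6; Term 2 = ν·Q^9.4·(…)^5.2 = 1.61×10^-5
D = 0.66·(1.38×10^-6 + 1.61×10^-5)^0.04 = 0.4258 m = 426 mm
Check: V = 3.06 m/s, Re = 6.21×10^5, f = 0.01296, h_f = 9.55 m ≈ 10.1 m ✓

D ≈ 426 mm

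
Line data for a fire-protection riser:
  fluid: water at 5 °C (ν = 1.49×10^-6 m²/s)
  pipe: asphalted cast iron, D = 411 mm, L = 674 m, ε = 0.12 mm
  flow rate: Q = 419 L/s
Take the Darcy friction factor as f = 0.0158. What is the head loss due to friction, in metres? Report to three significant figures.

h_f ≈ 13.2 m

V = 4Q/(πD²) = 4·0.419/(π·0.411²) = 3.158 m/s
h_f = f(L/D)V²/(2g) = 0.01580·(674/0.411)·3.158²/(2·9.81) = 13.17 m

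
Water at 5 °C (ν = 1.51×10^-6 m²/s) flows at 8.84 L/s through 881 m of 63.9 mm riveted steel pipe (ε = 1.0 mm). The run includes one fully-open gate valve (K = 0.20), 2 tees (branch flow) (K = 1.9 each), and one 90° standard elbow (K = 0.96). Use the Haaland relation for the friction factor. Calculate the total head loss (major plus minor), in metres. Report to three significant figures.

V = 4Q/(πD²) = 2.757 m/s; V²/2g = 0.3873 m
Re = 1.17×10^5, ε/D = 0.0156 → f = 0.04483 (Haaland)
Major: h_f = f(L/D)·V²/2g = 0.04483·13787·0.3873 = 239.4 m
Minor: ΣK = 4.96; h_m = ΣK·V²/2g = 1.921 m
Total H_L = 239.4 + 1.921 = 241.3 m

H_L ≈ 241 m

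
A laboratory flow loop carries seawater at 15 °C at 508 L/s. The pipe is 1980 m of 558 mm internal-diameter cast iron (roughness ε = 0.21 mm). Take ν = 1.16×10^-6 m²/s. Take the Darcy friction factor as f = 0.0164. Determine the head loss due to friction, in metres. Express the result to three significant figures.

h_f ≈ 12.8 m

V = 4Q/(πD²) = 4·0.508/(π·0.558²) = 2.077 m/s
h_f = f(L/D)V²/(2g) = 0.01640·(1980/0.558)·2.077²/(2·9.81) = 12.80 m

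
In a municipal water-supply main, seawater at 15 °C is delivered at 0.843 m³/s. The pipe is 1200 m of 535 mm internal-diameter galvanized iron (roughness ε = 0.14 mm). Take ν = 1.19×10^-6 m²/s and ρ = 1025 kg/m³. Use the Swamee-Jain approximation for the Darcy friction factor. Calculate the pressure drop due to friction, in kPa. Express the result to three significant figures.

V = 4Q/(πD²) = 4·0.843/(π·0.535²) = 3.750 m/s
Re = VD/ν = 3.750·0.535/1.19×10^-6 = 1.69×10^6 → turbulent
ε/D = 0.14/535 = 2.62×10^-4
Swamee-Jain: f = 0.01509
h_f = f(L/D)V²/(2g) = 0.01509·(1200/0.535)·3.750²/(2·9.81) = 24.26 m
Δp = ρg·h_f = 1025·9.81·24.26 = 243.9 kPa

Δp ≈ 244 kPa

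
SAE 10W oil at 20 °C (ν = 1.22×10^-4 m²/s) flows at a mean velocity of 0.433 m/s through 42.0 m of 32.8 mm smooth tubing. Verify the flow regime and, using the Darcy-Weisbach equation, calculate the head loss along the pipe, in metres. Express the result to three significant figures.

h_f ≈ 6.73 m

Re = VD/ν = 0.433·0.03280/1.22×10^-4 = 116 → laminar (Re < 2300)
f = 64/Re = 0.5498
h_f = f(L/D)V²/(2g) = 0.5498·(42.0/0.03280)·0.433²/(2·9.81) = 6.727 m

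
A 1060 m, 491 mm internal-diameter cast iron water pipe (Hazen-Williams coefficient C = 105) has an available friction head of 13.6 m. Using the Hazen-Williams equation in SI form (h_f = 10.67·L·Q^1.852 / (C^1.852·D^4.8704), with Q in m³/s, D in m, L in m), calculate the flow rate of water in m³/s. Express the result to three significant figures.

Rearranging: Q = [h_f·C^1.852·D^4.8704 / (10.67·L)]^(1/1.852)
Q = [13.6·105^1.852·0.491^4.8704 / (10.67·1060)]^0.540 = 0.4287 m³/s

Q ≈ 0.429 m³/s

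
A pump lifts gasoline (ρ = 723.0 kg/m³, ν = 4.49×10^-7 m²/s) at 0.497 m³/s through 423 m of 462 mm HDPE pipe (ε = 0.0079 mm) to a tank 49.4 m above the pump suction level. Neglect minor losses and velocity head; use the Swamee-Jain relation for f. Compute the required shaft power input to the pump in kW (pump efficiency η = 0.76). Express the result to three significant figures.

V = 4Q/(πD²) = 2.965 m/s; Re = 3.05×10^6; ε/D = 1.71×10^-5; f = 0.01047
h_f = f(L/D)V²/2g = 4.295 m
Total head H = z + h_f = 49.4 + 4.295 = 53.70 m
P_hyd = ρgQH = 723.0·9.81·0.497·53.70 = 189.3 kW
P_shaft = P_hyd/η = 189.3/0.76 = 249.0 kW

P_shaft ≈ 249 kW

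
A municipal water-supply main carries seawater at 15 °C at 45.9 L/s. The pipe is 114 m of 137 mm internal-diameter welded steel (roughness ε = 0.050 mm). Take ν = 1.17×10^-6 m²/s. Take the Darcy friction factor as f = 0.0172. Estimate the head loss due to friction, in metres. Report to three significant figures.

V = 4Q/(πD²) = 4·0.0459/(π·0.137²) = 3.114 m/s
h_f = f(L/D)V²/(2g) = 0.01720·(114/0.137)·3.114²/(2·9.81) = 7.073 m

h_f ≈ 7.07 m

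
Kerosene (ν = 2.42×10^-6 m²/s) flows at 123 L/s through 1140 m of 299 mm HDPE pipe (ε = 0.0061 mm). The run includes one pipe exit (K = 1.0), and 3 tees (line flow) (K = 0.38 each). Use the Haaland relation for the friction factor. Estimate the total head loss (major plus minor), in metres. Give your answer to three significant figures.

V = 4Q/(πD²) = 1.752 m/s; V²/2g = 0.1564 m
Re = 2.16×10^5, ε/D = 2.04×10^-5 → f = 0.01540 (Haaland)
Major: h_f = f(L/D)·V²/2g = 0.01540·3813·0.1564 = 9.182 m
Minor: ΣK = 2.14; h_m = ΣK·V²/2g = 0.3347 m
Total H_L = 9.182 + 0.3347 = 9.517 m

H_L ≈ 9.52 m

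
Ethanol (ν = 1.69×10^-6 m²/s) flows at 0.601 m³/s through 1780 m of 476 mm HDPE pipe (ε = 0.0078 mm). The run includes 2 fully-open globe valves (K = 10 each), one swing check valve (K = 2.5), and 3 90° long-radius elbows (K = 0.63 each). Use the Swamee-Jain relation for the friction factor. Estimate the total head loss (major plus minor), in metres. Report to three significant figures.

V = 4Q/(πD²) = 3.377 m/s; V²/2g = 0.5814 m
Re = 9.51×10^5, ε/D = 1.64×10^-5 → f = 0.01209 (Swamee-Jain)
Major: h_f = f(L/D)·V²/2g = 0.01209·3739·0.5814 = 26.28 m
Minor: ΣK = 24.4; h_m = ΣK·V²/2g = 14.18 m
Total H_L = 26.28 + 14.18 = 40.46 m

H_L ≈ 40.5 m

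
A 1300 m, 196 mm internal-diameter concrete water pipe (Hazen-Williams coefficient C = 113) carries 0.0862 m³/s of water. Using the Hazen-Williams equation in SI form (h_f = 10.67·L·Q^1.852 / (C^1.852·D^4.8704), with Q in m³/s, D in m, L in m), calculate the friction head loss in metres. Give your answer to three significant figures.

h_f ≈ 65.4 m

h_f = 10.67·1300·0.0862^1.852 / (113^1.852·0.196^4.8704) = 65.37 m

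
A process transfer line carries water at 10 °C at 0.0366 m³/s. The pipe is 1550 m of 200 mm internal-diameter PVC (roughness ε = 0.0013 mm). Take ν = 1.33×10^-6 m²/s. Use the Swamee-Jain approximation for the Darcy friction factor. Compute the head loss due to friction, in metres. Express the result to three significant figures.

h_f ≈ 8.58 m

V = 4Q/(πD²) = 4·0.0366/(π·0.200²) = 1.165 m/s
Re = VD/ν = 1.165·0.200/1.33×10^-6 = 1.75×10^5 → turbulent
ε/D = 0.0013/200 = 6.50×10^-6
Swamee-Jain: f = 0.01600
h_f = f(L/D)V²/(2g) = 0.01600·(1550/0.200)·1.165²/(2·9.81) = 8.576 m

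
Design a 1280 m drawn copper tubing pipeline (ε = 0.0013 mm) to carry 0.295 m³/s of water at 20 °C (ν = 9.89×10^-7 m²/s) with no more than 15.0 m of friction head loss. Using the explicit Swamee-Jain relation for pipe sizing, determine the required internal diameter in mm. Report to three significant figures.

Swamee-Jain (Type III): D = 0.66·[ε^1.25·(LQ²/(gh_f))^4.75 + ν·Q^9.4·(L/(gh_f))^5.2]^0.04
LQ²/(gh_f) = 0.7570; L/(gh_f) = 8.699
Term 1 = ε^1.25·(…)^4.75 = 1.17×10^-8; Term 2 = ν·Q^9.4·(…)^5.2 = 7.88×10^-7
D = 0.66·(1.17×10^-8 + 7.88×10^-7)^0.04 = 0.3764 m = 376 mm
Check: V = 2.65 m/s, Re = 1.01×10^6, f = 0.01168, h_f = 14.2 m ≈ 15.0 m ✓

D ≈ 376 mm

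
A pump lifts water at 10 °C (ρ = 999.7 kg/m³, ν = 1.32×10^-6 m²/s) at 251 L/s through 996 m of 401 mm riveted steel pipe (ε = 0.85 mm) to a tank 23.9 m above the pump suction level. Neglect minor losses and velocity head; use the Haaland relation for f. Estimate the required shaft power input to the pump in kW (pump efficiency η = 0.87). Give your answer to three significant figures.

P_shaft ≈ 102 kW

V = 4Q/(πD²) = 1.987 m/s; Re = 6.04×10^5; ε/D = 0.00212; f = 0.02409
h_f = f(L/D)V²/2g = 12.05 m
Total head H = z + h_f = 23.9 + 12.05 = 35.95 m
P_hyd = ρgQH = 999.7·9.81·0.251·35.95 = 88.49 kW
P_shaft = P_hyd/η = 88.49/0.87 = 101.7 kW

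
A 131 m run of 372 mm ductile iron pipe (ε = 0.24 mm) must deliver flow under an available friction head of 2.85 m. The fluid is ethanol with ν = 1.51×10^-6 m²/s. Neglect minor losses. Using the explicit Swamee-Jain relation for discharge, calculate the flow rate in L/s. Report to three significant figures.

Q ≈ 320 L/s

Swamee-Jain (Type II): Q = -0.965·√(gD⁵h_f/L)·ln[ε/(3.7D) + √(3.17ν²L/(gD³h_f))]
√(gD⁵h_f/L) = √(9.81·0.372⁵·2.85/131) = 0.03899
ε/(3.7D) = 1.74×10^-4; √(3.17ν²L/(gD³h_f)) = 2.56×10^-5
Q = -0.965·0.03899·ln(2.000×10^-4) = 0.3205 m³/s
Check: V = 2.95 m/s, Re = 7.26×10^5, f = 0.01837, h_f = 2.87 m ≈ 2.85 m ✓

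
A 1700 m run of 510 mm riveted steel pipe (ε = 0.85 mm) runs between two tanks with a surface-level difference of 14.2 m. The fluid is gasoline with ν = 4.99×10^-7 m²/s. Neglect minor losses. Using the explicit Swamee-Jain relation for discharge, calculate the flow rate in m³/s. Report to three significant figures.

Swamee-Jain (Type II): Q = -0.965·√(gD⁵h_f/L)·ln[ε/(3.7D) + √(3.17ν²L/(gD³h_f))]
√(gD⁵h_f/L) = √(9.81·0.510⁵·14.2/1700) = 0.05317
ε/(3.7D) = 4.50×10^-4; √(3.17ν²L/(gD³h_f)) = 8.52×10^-6
Q = -0.965·0.05317·ln(4.590×10^-4) = 0.3944 m³/s
Check: V = 1.93 m/s, Re = 1.97×10^6, f = 0.02248, h_f = 14.2 m ≈ 14.2 m ✓

Q ≈ 0.394 m³/s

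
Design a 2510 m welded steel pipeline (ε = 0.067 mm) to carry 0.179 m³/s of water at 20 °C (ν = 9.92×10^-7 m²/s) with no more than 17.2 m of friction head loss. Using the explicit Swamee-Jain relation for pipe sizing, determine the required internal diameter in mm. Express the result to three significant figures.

Swamee-Jain (Type III): D = 0.66·[ε^1.25·(LQ²/(gh_f))^4.75 + ν·Q^9.4·(L/(gh_f))^5.2]^0.04
LQ²/(gh_f) = 0.4766; L/(gh_f) = 14.88
Term 1 = ε^1.25·(…)^4.75 = 1.79×10^-7; Term 2 = ν·Q^9.4·(…)^5.2 = 1.18×10^-7
D = 0.66·(1.79×10^-7 + 1.18×10^-7)^0.04 = 0.3618 m = 362 mm
Check: V = 1.74 m/s, Re = 6.35×10^5, f = 0.01507, h_f = 16.2 m ≈ 17.2 m ✓

D ≈ 362 mm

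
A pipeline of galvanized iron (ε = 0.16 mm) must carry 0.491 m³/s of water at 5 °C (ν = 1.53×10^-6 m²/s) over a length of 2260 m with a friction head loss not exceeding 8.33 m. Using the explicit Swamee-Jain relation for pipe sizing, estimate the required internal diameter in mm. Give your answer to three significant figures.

D ≈ 620 mm

Swamee-Jain (Type III): D = 0.66·[ε^1.25·(LQ²/(gh_f))^4.75 + ν·Q^9.4·(L/(gh_f))^5.2]^0.04
LQ²/(gh_f) = 6.667; L/(gh_f) = 27.66
Term 1 = ε^1.25·(…)^4.75 = 0.148; Term 2 = ν·Q^9.4·(…)^5.2 = 0.0600
D = 0.66·(0.148 + 0.0600)^0.04 = 0.6198 m = 620 mm
Check: V = 1.63 m/s, Re = 6.59×10^5, f = 0.01573, h_f = 7.74 m ≈ 8.33 m ✓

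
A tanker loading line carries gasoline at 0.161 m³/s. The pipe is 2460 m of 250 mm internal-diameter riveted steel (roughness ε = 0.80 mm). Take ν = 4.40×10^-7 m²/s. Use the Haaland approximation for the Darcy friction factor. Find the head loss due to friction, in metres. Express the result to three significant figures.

h_f ≈ 144 m

V = 4Q/(πD²) = 4·0.161/(π·0.250²) = 3.280 m/s
Re = VD/ν = 3.280·0.250/4.40×10^-7 = 1.86×10^6 → turbulent
ε/D = 0.80/250 = 0.00320
Haaland: f = 0.02676
h_f = f(L/D)V²/(2g) = 0.02676·(2460/0.250)·3.280²/(2·9.81) = 144.4 m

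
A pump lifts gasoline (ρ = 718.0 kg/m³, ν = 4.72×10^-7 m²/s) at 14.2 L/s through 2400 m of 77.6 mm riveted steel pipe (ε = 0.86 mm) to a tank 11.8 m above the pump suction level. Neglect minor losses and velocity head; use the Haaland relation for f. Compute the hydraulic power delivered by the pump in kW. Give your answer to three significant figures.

P_hyd ≈ 57.2 kW

V = 4Q/(πD²) = 3.002 m/s; Re = 4.94×10^5; ε/D = 0.0111; f = 0.03944
h_f = f(L/D)V²/2g = 560.5 m
Total head H = z + h_f = 11.8 + 560.5 = 572.3 m
P_hyd = ρgQH = 718.0·9.81·0.0142·572.3 = 57.24 kW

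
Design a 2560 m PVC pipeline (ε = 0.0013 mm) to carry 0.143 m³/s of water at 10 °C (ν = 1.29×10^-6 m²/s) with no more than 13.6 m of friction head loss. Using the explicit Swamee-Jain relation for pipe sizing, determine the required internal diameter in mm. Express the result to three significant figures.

Swamee-Jain (Type III): D = 0.66·[ε^1.25·(LQ²/(gh_f))^4.75 + ν·Q^9.4·(L/(gh_f))^5.2]^0.04
LQ²/(gh_f) = 0.3924; L/(gh_f) = 19.19
Term 1 = ε^1.25·(…)^4.75 = 5.16×10^-10; Term 2 = ν·Q^9.4·(…)^5.2 = 6.96×10^-8
D = 0.66·(5.16×10^-10 + 6.96×10^-8)^0.04 = 0.3415 m = 341 mm
Check: V = 1.56 m/s, Re = 4.13×10^5, f = 0.01360, h_f = 12.7 m ≈ 13.6 m ✓

D ≈ 341 mm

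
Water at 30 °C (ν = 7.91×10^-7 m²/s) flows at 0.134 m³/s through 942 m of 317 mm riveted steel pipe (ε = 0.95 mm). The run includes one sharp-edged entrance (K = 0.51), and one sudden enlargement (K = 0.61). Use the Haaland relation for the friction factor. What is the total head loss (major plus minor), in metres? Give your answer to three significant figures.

H_L ≈ 11.7 m

V = 4Q/(πD²) = 1.698 m/s; V²/2g = 0.1469 m
Re = 6.80×10^5, ε/D = 0.00300 → f = 0.02639 (Haaland)
Major: h_f = f(L/D)·V²/2g = 0.02639·2972·0.1469 = 11.52 m
Minor: ΣK = 1.12; h_m = ΣK·V²/2g = 0.1646 m
Total H_L = 11.52 + 0.1646 = 11.69 m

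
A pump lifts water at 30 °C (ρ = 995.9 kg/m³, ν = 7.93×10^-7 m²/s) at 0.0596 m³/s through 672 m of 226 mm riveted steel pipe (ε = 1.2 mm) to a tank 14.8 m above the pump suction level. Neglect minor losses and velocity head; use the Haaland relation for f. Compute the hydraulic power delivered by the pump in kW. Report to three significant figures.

V = 4Q/(πD²) = 1.486 m/s; Re = 4.23×10^5; ε/D = 0.00531; f = 0.03119
h_f = f(L/D)V²/2g = 10.43 m
Total head H = z + h_f = 14.8 + 10.43 = 25.23 m
P_hyd = ρgQH = 995.9·9.81·0.0596·25.23 = 14.69 kW

P_hyd ≈ 14.7 kW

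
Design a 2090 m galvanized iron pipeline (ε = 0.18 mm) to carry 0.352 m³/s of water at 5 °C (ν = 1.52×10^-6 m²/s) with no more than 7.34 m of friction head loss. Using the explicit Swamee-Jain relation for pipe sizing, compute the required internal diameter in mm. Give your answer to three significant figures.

D ≈ 554 mm

Swamee-Jain (Type III): D = 0.66·[ε^1.25·(LQ²/(gh_f))^4.75 + ν·Q^9.4·(L/(gh_f))^5.2]^0.04
LQ²/(gh_f) = 3.596; L/(gh_f) = 29.03
Term 1 = ε^1.25·(…)^4.75 = 0.00911; Term 2 = ν·Q^9.4·(…)^5.2 = 0.00336
D = 0.66·(0.00911 + 0.00336)^0.04 = 0.5538 m = 554 mm
Check: V = 1.46 m/s, Re = 5.32×10^5, f = 0.01650, h_f = 6.78 m ≈ 7.34 m ✓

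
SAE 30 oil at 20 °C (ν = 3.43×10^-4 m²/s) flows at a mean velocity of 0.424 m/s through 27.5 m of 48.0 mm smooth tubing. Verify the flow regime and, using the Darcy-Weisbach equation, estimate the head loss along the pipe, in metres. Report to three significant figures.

h_f ≈ 5.66 m

Re = VD/ν = 0.424·0.04800/3.43×10^-4 = 59.3 → laminar (Re < 2300)
f = 64/Re = 1.079
h_f = f(L/D)V²/(2g) = 1.079·(27.5/0.04800)·0.424²/(2·9.81) = 5.662 m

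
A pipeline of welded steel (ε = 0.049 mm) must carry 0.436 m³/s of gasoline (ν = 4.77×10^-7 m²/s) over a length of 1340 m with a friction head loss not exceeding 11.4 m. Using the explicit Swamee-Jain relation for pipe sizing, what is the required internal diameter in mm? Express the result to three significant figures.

D ≈ 476 mm

Swamee-Jain (Type III): D = 0.66·[ε^1.25·(LQ²/(gh_f))^4.75 + ν·Q^9.4·(L/(gh_f))^5.2]^0.04
LQ²/(gh_f) = 2.278; L/(gh_f) = 11.98
Term 1 = ε^1.25·(…)^4.75 = 2.05×10^-4; Term 2 = ν·Q^9.4·(…)^5.2 = 7.91×10^-5
D = 0.66·(2.05×10^-4 + 7.91×10^-5)^0.04 = 0.4761 m = 476 mm
Check: V = 2.45 m/s, Re = 2.44×10^6, f = 0.01280, h_f = 11.0 m ≈ 11.4 m ✓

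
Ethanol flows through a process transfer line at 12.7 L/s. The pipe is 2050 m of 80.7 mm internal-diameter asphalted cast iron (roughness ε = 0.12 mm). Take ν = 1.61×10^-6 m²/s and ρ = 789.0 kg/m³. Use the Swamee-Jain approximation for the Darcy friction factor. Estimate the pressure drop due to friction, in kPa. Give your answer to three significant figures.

V = 4Q/(πD²) = 4·0.0127/(π·0.0807²) = 2.483 m/s
Re = VD/ν = 2.483·0.0807/1.61×10^-6 = 1.24×10^5 → turbulent
ε/D = 0.12/80.7 = 0.00149
Swamee-Jain: f = 0.02354
h_f = f(L/D)V²/(2g) = 0.02354·(2050/0.0807)·2.483²/(2·9.81) = 187.9 m
Δp = ρg·h_f = 789.0·9.81·187.9 = 1454 kPa

Δp ≈ 1450 kPa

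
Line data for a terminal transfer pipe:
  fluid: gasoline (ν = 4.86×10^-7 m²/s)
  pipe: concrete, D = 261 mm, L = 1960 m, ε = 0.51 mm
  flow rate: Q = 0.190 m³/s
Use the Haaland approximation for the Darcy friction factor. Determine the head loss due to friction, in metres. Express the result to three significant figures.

h_f ≈ 113 m

V = 4Q/(πD²) = 4·0.190/(π·0.261²) = 3.551 m/s
Re = VD/ν = 3.551·0.261/4.86×10^-7 = 1.91×10^6 → turbulent
ε/D = 0.51/261 = 0.00195
Haaland: f = 0.02341
h_f = f(L/D)V²/(2g) = 0.02341·(1960/0.261)·3.551²/(2·9.81) = 113.0 m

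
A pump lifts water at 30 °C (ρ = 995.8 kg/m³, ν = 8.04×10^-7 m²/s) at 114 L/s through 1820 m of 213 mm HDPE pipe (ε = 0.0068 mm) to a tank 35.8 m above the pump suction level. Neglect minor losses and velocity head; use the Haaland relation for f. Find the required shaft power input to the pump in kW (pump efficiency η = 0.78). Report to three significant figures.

V = 4Q/(πD²) = 3.199 m/s; Re = 8.48×10^5; ε/D = 3.19×10^-5; f = 0.01246
h_f = f(L/D)V²/2g = 55.53 m
Total head H = z + h_f = 35.8 + 55.53 = 91.33 m
P_hyd = ρgQH = 995.8·9.81·0.114·91.33 = 101.7 kW
P_shaft = P_hyd/η = 101.7/0.78 = 130.4 kW

P_shaft ≈ 130 kW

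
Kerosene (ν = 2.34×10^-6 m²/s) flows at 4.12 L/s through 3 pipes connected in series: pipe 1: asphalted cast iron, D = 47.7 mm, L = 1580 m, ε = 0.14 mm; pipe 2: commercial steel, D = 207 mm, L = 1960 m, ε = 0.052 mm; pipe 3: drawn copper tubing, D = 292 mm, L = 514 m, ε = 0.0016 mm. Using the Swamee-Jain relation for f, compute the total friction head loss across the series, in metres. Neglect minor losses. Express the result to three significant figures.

H ≈ 260 m

Pipe 1: V = 2.306 m/s, Re = 4.70×10^4, ε/D = 0.00294, f = 0.02895, h_1 = f(L/D)V²/2g = 259.8 m
Pipe 2: V = 0.1224 m/s, Re = 1.08×10^4, ε/D = 2.51×10^-4, f = 0.03076, h_2 = f(L/D)V²/2g = 0.2225 m
Pipe 3: V = 0.06152 m/s, Re = 7680, ε/D = 5.48×10^-6, f = 0.03336, h_3 = f(L/D)V²/2g = 0.01133 m
Series → Q common, losses add: H = Σh = 260.0 m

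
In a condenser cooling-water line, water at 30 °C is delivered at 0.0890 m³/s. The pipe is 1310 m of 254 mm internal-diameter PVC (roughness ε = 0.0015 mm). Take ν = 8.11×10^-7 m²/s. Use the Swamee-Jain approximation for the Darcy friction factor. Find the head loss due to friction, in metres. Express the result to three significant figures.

V = 4Q/(πD²) = 4·0.0890/(π·0.254²) = 1.756 m/s
Re = VD/ν = 1.756·0.254/8.11×10^-7 = 5.50×10^5 → turbulent
ε/D = 0.0015/254 = 5.91×10^-6
Swamee-Jain: f = 0.01297
h_f = f(L/D)V²/(2g) = 0.01297·(1310/0.254)·1.756²/(2·9.81) = 10.52 m

h_f ≈ 10.5 m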